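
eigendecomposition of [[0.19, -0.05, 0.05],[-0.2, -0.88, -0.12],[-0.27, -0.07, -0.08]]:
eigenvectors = [[-0.62, -0.27, -0.04], [0.03, -0.07, -0.99], [0.79, 0.96, -0.10]]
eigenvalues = [0.13, 0.0, -0.9]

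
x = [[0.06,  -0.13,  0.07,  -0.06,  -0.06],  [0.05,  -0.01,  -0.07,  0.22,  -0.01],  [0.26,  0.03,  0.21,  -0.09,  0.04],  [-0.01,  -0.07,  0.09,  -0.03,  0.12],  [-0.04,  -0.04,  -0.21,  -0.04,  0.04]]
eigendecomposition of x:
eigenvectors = [[(0.38+0j), 0.15+0.44j, (0.15-0.44j), (-0.26-0.08j), -0.26+0.08j], [(-0.08+0j), (0.67+0j), 0.67-0.00j, (0.26+0.34j), 0.26-0.34j], [0.71+0.00j, (-0.11-0.36j), (-0.11+0.36j), 0.06+0.37j, 0.06-0.37j], [-0.01+0.00j, -0.25+0.28j, (-0.25-0.28j), (-0.14+0.43j), (-0.14-0.43j)], [(-0.59+0j), 0.19-0.13j, 0.19+0.13j, -0.62+0.00j, -0.62-0.00j]]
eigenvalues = [(0.31+0j), (-0.07+0.16j), (-0.07-0.16j), (0.05+0.17j), (0.05-0.17j)]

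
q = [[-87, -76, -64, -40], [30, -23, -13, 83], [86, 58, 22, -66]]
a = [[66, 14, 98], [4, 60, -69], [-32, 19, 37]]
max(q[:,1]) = 58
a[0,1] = 14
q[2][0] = 86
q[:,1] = [-76, -23, 58]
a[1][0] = 4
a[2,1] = 19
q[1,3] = 83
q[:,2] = [-64, -13, 22]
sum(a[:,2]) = 66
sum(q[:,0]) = 29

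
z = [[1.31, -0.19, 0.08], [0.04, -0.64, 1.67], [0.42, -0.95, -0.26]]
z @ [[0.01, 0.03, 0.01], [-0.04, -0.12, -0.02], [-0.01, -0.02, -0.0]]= [[0.02,0.06,0.02], [0.01,0.04,0.01], [0.04,0.13,0.02]]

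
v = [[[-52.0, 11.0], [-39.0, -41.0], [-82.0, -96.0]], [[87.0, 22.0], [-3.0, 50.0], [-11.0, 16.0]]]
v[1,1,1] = 50.0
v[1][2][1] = 16.0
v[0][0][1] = 11.0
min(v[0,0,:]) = -52.0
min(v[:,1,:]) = -41.0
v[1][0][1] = 22.0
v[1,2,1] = 16.0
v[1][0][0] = 87.0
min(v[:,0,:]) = -52.0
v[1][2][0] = -11.0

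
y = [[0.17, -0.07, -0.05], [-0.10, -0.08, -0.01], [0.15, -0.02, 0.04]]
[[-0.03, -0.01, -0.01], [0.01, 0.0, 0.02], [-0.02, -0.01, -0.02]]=y@[[-0.13, -0.03, -0.11], [0.01, 0.03, -0.04], [0.06, -0.02, -0.13]]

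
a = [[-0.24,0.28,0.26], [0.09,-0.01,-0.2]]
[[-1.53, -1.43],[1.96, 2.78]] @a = [[0.24, -0.41, -0.11], [-0.22, 0.52, -0.05]]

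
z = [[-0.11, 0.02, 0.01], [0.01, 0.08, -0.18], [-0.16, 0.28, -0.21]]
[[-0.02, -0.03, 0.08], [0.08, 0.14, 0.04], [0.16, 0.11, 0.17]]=z@[[0.30, 0.13, -0.70], [0.60, -0.14, 0.04], [-0.17, -0.83, -0.23]]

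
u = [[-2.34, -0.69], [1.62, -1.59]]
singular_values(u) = [2.88, 1.68]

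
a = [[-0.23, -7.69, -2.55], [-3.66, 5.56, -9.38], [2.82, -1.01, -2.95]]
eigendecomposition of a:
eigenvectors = [[(0.56+0j), (0.77+0j), 0.77-0.00j], [(-0.81+0j), 0.38-0.27j, (0.38+0.27j)], [(0.18+0j), (-0.03-0.43j), (-0.03+0.43j)]]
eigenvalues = [(10.17+0j), (-3.89+4.07j), (-3.89-4.07j)]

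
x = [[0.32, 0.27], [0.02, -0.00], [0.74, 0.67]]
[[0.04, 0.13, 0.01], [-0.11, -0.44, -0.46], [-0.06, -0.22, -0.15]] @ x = [[0.02,0.02], [-0.38,-0.34], [-0.13,-0.12]]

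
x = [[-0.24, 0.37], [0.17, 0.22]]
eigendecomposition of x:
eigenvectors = [[-0.96,-0.54], [0.29,-0.84]]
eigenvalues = [-0.35, 0.33]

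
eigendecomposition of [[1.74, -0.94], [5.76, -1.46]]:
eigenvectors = [[0.26+0.27j, (0.26-0.27j)], [0.93+0.00j, 0.93-0.00j]]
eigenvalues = [(0.14+1.69j), (0.14-1.69j)]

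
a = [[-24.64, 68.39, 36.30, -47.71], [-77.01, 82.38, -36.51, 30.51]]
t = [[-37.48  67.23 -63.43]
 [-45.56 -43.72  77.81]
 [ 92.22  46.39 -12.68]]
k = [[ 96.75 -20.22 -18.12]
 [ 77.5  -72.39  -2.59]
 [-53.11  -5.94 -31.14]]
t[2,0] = 92.22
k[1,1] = -72.39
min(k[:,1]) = -72.39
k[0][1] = -20.22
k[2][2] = -31.14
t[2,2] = -12.68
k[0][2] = -18.12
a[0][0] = -24.64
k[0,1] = -20.22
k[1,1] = -72.39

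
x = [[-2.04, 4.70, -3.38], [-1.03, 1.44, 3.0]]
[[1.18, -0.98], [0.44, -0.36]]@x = [[-1.4, 4.13, -6.93], [-0.53, 1.55, -2.57]]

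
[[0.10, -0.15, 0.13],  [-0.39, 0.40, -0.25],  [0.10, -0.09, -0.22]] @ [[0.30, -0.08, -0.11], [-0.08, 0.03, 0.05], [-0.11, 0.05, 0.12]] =[[0.03, -0.01, -0.00], [-0.12, 0.03, 0.03], [0.06, -0.02, -0.04]]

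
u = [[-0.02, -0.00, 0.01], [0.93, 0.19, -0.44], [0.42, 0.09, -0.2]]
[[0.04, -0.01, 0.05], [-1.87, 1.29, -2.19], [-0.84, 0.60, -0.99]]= u @ [[-1.5,0.42,-1.83], [0.89,4.68,0.33], [1.46,-0.02,1.25]]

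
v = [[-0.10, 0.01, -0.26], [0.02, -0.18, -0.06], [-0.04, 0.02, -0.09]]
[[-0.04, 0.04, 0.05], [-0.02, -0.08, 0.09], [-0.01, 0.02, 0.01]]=v@[[-0.34, -0.15, 0.84], [-0.04, 0.44, -0.23], [0.27, -0.07, -0.53]]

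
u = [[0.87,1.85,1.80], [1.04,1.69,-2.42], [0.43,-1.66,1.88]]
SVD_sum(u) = [[-0.04, -0.19, 0.28], [0.37, 1.71, -2.51], [-0.29, -1.35, 1.98]] + [[0.96,2.02,1.52], [0.10,0.20,0.15], [-0.01,-0.02,-0.02]] + [[-0.05, 0.02, 0.01],[0.57, -0.22, -0.07],[0.73, -0.28, -0.09]]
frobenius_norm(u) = 4.87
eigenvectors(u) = [[-0.75, 0.91, -0.09], [0.55, 0.21, -0.77], [0.38, 0.36, 0.64]]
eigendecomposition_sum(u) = [[-0.48, 0.71, 0.79], [0.35, -0.52, -0.58], [0.24, -0.36, -0.40]] + [[1.30, 0.9, 1.27],[0.30, 0.2, 0.29],[0.52, 0.36, 0.51]] + [[0.05,0.24,-0.26],[0.4,2.01,-2.13],[-0.33,-1.66,1.77]]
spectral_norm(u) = 3.91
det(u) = -10.69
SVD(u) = [[-0.09, 0.99, 0.05], [0.78, 0.10, -0.62], [-0.62, -0.01, -0.79]] @ diag([3.9112242933105654, 2.716353330509978, 1.0060562167416969]) @ [[0.12,0.56,-0.82], [0.36,0.75,0.56], [-0.93,0.36,0.11]]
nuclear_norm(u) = 7.63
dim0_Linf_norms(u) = [1.04, 1.85, 2.42]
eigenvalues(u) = [-1.39, 2.01, 3.82]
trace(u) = 4.44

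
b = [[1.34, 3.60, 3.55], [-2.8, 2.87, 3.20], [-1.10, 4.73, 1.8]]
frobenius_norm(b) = 8.97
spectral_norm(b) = 8.27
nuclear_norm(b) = 13.03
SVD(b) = [[0.57, -0.74, -0.35],[0.56, 0.66, -0.49],[0.6, 0.08, 0.79]] @ diag([8.272060909348754, 2.9924564421557607, 1.7652514704213527]) @ [[-0.18, 0.79, 0.59], [-0.98, -0.13, -0.12], [0.02, 0.60, -0.8]]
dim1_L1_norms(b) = [8.49, 8.87, 7.63]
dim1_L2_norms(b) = [5.23, 5.13, 5.18]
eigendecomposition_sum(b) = [[(0.71+2.96j),1.88-2.81j,1.67-1.67j], [(-1.26+1j),(1.76+0.28j),(1.17+0.43j)], [-0.73+1.73j,1.96-0.71j,1.43-0.22j]] + [[0.71-2.96j, 1.88+2.81j, 1.67+1.67j], [(-1.26-1j), 1.76-0.28j, (1.17-0.43j)], [(-0.73-1.73j), (1.96+0.71j), (1.43+0.22j)]] + [[-0.07+0.00j, (-0.17-0j), 0.22-0.00j], [(-0.28+0j), (-0.66-0j), 0.86-0.00j], [0.35-0.00j, 0.81+0.00j, (-1.07+0j)]]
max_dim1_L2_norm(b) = 5.23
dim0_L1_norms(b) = [5.24, 11.2, 8.55]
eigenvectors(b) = [[-0.78+0.00j, (-0.78-0j), -0.16+0.00j], [-0.17-0.37j, (-0.17+0.37j), -0.62+0.00j], [(-0.39-0.28j), (-0.39+0.28j), (0.77+0j)]]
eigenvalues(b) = [(3.9+3.01j), (3.9-3.01j), (-1.8+0j)]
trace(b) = 6.01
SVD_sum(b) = [[-0.84, 3.69, 2.78], [-0.83, 3.65, 2.75], [-0.89, 3.91, 2.95]] + [[2.19, 0.29, 0.28], [-1.95, -0.26, -0.25], [-0.24, -0.03, -0.03]] + [[-0.01, -0.38, 0.5], [-0.02, -0.53, 0.69], [0.03, 0.85, -1.12]]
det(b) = -43.70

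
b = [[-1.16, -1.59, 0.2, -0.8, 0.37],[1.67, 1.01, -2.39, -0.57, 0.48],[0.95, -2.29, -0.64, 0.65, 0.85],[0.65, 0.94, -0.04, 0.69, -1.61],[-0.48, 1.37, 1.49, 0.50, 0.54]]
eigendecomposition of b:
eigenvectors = [[0.25+0.00j, -0.60+0.00j, (0.52-0.12j), (0.52+0.12j), 0.36+0.00j], [(0.37+0j), (0.09+0j), (-0.17-0.11j), (-0.17+0.11j), -0.69+0.00j], [(0.7+0j), -0.51+0.00j, (0.41-0.01j), (0.41+0.01j), (0.6+0j)], [(-0.38+0j), 0.60+0.00j, -0.66+0.00j, (-0.66-0j), (-0.11+0j)], [-0.42+0.00j, 0.08+0.00j, (-0.06+0.24j), -0.06-0.24j, (-0.17+0j)]]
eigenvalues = [(-2.38+0j), (-0+0j), (0.3+0.87j), (0.3-0.87j), (2.23+0j)]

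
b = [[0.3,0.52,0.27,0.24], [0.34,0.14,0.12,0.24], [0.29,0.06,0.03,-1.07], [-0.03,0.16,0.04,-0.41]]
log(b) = [[1.35, -2.9, -0.02, 3.55],[2.29, -3.91, 0.6, -1.68],[-7.29, 12.13, -1.15, -4.53],[-1.34, 2.03, 0.68, -3.23]]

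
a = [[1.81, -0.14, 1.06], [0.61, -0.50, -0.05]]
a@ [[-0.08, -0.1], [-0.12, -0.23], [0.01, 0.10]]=[[-0.12,-0.04], [0.01,0.05]]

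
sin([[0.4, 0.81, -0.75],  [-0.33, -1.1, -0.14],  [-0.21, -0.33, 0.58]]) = [[0.35, 0.7, -0.67], [-0.28, -0.94, -0.12], [-0.19, -0.29, 0.52]]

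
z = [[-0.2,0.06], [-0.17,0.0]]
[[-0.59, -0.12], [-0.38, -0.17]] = z @ [[2.26, 0.99], [-2.25, 1.36]]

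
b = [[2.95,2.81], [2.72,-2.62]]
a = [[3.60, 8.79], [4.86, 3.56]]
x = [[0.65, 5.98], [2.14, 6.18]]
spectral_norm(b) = 4.10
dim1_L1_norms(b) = [5.76, 5.34]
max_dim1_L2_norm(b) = 4.07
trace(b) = 0.33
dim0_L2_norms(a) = [6.05, 9.48]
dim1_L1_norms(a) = [12.39, 8.42]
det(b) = -15.37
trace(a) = 7.16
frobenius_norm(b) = 5.56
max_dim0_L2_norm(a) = 9.48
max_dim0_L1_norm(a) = 12.35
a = x + b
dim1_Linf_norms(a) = [8.79, 4.86]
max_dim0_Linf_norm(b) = 2.95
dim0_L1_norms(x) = [2.79, 12.16]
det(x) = -8.78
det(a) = -29.90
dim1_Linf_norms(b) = [2.95, 2.72]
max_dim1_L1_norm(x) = 8.32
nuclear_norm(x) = 9.82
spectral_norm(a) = 10.91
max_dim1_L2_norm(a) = 9.5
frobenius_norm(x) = 8.89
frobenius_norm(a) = 11.25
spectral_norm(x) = 8.83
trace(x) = 6.83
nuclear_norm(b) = 7.85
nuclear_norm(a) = 13.65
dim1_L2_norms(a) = [9.5, 6.02]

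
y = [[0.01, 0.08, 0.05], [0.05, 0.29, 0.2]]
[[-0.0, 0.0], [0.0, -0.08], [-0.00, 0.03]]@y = [[0.0, 0.0, 0.00], [-0.00, -0.02, -0.02], [0.0, 0.01, 0.01]]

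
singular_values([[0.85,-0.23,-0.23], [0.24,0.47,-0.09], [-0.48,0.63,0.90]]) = [1.4, 0.67, 0.38]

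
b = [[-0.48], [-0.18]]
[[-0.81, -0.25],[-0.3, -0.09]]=b @ [[1.68, 0.52]]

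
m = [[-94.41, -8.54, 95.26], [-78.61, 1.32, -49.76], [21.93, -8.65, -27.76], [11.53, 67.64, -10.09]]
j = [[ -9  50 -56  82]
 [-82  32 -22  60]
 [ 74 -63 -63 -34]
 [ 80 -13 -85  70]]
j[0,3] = 82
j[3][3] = 70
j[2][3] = -34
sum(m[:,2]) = 7.650000000000006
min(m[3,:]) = -10.09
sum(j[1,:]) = -12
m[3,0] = 11.53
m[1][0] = -78.61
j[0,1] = 50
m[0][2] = 95.26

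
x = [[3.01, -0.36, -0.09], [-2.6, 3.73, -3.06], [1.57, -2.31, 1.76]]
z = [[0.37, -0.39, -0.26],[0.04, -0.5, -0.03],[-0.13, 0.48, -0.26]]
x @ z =[[1.11, -1.04, -0.75], [-0.41, -2.32, 1.36], [0.26, 1.39, -0.8]]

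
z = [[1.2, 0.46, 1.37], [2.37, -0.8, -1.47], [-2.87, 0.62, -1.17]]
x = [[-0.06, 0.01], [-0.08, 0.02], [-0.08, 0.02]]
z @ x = [[-0.22, 0.05], [0.04, -0.02], [0.22, -0.04]]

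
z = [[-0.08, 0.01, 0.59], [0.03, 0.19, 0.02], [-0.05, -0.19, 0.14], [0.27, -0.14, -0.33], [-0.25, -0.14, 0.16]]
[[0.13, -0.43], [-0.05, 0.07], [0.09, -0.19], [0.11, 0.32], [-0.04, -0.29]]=z@[[0.59, 0.54], [-0.41, 0.36], [0.31, -0.67]]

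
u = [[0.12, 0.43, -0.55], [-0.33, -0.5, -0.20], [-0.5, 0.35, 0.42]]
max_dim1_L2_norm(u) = 0.74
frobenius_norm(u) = 1.20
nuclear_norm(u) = 2.04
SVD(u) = [[-0.70, 0.43, 0.57], [0.13, -0.71, 0.69], [0.71, 0.55, 0.44]] @ diag([0.8188846077866695, 0.748278954451777, 0.46808824537113525]) @ [[-0.58, -0.14, 0.8],[0.01, 0.98, 0.18],[-0.81, 0.12, -0.57]]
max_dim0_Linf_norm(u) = 0.55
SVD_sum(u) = [[0.33, 0.08, -0.46], [-0.06, -0.01, 0.08], [-0.34, -0.08, 0.46]] + [[0.00, 0.32, 0.06], [-0.01, -0.52, -0.10], [0.01, 0.41, 0.08]] + [[-0.22,0.03,-0.15], [-0.26,0.04,-0.19], [-0.17,0.02,-0.12]]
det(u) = 0.29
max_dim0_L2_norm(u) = 0.75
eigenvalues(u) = [(0.82+0j), (-0.39+0.45j), (-0.39-0.45j)]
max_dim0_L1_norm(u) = 1.28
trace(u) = 0.04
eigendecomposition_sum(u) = [[0.29-0.00j, -0.01+0.00j, -0.40+0.00j], [-0.02+0.00j, 0.00-0.00j, 0.02+0.00j], [-0.38+0.00j, 0.01-0.00j, 0.52+0.00j]] + [[-0.09+0.18j, 0.22+0.20j, -0.07+0.13j], [(-0.16-0.13j), -0.25+0.17j, -0.11-0.11j], [(-0.06+0.13j), (0.17+0.14j), (-0.05+0.1j)]] + [[-0.09-0.18j,(0.22-0.2j),-0.07-0.13j], [(-0.16+0.13j),-0.25-0.17j,-0.11+0.11j], [-0.06-0.13j,0.17-0.14j,(-0.05-0.1j)]]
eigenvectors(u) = [[0.61+0.00j, -0.14-0.60j, (-0.14+0.6j)],[(-0.03+0j), 0.64+0.00j, 0.64-0.00j],[-0.79+0.00j, (-0.12-0.44j), -0.12+0.44j]]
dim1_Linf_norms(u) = [0.55, 0.5, 0.5]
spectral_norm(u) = 0.82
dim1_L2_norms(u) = [0.71, 0.63, 0.74]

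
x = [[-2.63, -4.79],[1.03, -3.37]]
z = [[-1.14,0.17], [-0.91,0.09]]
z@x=[[3.17,  4.89], [2.49,  4.06]]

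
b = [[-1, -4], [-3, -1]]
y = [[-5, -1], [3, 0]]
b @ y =[[-7, 1], [12, 3]]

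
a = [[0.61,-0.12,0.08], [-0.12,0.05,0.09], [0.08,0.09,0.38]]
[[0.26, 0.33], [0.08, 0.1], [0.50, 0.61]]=a@[[0.21,0.26], [-0.26,-0.32], [1.32,1.62]]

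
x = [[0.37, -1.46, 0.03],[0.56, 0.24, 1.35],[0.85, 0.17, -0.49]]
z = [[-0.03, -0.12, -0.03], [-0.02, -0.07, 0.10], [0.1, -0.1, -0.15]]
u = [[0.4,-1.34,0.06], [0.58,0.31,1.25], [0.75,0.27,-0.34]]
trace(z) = -0.25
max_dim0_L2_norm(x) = 1.49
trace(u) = 0.37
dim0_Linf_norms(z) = [0.1, 0.12, 0.15]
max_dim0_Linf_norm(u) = 1.34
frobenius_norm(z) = 0.27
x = z + u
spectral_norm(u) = 1.45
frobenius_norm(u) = 2.17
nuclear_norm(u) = 3.68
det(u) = -1.70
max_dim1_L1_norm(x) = 2.15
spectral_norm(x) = 1.53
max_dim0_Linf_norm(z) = 0.15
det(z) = -0.00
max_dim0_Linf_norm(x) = 1.46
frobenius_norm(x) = 2.34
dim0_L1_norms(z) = [0.15, 0.29, 0.28]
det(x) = -2.21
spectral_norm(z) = 0.22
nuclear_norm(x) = 3.98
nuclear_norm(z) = 0.42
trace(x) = 0.12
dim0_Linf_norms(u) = [0.75, 1.34, 1.25]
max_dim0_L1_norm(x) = 1.87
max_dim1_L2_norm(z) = 0.21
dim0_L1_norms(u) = [1.73, 1.92, 1.65]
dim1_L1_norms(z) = [0.18, 0.19, 0.35]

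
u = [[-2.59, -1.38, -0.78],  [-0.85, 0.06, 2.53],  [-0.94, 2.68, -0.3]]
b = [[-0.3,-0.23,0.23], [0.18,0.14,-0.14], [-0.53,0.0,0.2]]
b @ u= [[0.76, 1.02, -0.42], [-0.45, -0.62, 0.26], [1.18, 1.27, 0.35]]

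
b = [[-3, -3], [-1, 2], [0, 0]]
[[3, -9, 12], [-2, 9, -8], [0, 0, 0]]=b @[[0, -1, 0], [-1, 4, -4]]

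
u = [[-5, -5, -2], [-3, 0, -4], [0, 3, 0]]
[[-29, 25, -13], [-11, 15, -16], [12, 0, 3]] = u @ [[1, -5, 0], [4, 0, 1], [2, 0, 4]]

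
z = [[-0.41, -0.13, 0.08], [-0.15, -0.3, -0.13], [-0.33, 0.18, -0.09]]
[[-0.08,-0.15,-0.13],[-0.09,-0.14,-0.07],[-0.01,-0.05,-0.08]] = z @ [[0.13, 0.29, 0.28], [0.20, 0.28, 0.09], [0.05, 0.09, 0.01]]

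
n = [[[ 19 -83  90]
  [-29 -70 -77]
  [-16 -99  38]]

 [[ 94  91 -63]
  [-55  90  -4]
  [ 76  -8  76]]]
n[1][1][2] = -4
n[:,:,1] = [[-83, -70, -99], [91, 90, -8]]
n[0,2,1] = -99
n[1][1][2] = -4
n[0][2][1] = -99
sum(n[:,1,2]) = -81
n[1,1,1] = 90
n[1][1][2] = -4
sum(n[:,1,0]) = -84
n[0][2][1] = -99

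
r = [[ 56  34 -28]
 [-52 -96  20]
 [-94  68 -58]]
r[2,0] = -94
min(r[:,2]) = -58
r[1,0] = -52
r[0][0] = 56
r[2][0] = -94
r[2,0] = -94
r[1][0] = -52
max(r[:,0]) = 56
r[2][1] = 68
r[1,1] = -96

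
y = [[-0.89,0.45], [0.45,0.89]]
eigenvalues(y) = [-1.0, 1.0]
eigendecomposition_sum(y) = [[-0.94, 0.22], [0.22, -0.05]] + [[0.05,0.22], [0.22,0.94]]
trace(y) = 0.00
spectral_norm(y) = 1.00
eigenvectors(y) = [[-0.97, -0.23], [0.23, -0.97]]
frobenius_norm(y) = 1.41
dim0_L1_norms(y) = [1.34, 1.34]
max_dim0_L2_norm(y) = 1.0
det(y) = -0.99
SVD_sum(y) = [[-0.89, 0.0], [0.45, 0.0]] + [[0.00, 0.45], [0.00, 0.89]]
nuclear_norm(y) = 1.99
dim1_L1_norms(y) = [1.34, 1.34]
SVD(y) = [[-0.89,0.45], [0.45,0.89]] @ diag([0.997296345125159, 0.9972963451251589]) @ [[1.00, 0.0],  [0.0, 1.0]]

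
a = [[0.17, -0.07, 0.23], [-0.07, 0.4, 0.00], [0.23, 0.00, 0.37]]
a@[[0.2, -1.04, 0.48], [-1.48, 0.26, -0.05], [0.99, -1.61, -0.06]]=[[0.37, -0.57, 0.07], [-0.61, 0.18, -0.05], [0.41, -0.83, 0.09]]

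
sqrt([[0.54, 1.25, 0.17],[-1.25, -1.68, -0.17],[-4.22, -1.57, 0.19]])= [[2.12, 1.79, 0.1], [-2.24, -1.58, -0.05], [0.82, 2.84, 0.51]]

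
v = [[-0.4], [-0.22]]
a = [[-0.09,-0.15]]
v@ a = [[0.04,  0.06], [0.02,  0.03]]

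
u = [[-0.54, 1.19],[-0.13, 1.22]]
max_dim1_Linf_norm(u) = 1.22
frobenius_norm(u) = 1.79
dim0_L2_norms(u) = [0.56, 1.7]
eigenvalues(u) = [-0.45, 1.13]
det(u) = -0.50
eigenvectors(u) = [[-1.00, -0.58], [-0.08, -0.81]]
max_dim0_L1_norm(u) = 2.41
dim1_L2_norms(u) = [1.31, 1.23]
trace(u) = 0.68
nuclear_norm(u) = 2.05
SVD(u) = [[0.73,0.68], [0.68,-0.73]] @ diag([1.7697064042742314, 0.28484950881258453]) @ [[-0.27, 0.96], [-0.96, -0.27]]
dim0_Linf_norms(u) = [0.54, 1.22]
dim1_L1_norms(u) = [1.73, 1.35]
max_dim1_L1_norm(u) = 1.73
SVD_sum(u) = [[-0.35, 1.24], [-0.33, 1.16]] + [[-0.19, -0.05], [0.2, 0.06]]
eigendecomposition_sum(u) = [[-0.47, 0.34],[-0.04, 0.03]] + [[-0.07, 0.85], [-0.09, 1.19]]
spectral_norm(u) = 1.77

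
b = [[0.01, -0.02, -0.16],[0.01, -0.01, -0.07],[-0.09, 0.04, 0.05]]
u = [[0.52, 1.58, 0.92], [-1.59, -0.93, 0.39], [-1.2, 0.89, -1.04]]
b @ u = [[0.23, -0.11, 0.17], [0.11, -0.04, 0.08], [-0.17, -0.13, -0.12]]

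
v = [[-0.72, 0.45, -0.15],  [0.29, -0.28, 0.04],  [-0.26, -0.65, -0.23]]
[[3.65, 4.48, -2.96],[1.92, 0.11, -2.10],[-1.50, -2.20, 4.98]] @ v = [[-0.56,2.31,0.31], [-0.80,2.20,0.20], [-0.85,-3.3,-1.01]]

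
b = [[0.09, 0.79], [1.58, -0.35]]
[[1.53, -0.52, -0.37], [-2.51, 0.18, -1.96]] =b@[[-1.13, -0.03, -1.31], [2.07, -0.65, -0.32]]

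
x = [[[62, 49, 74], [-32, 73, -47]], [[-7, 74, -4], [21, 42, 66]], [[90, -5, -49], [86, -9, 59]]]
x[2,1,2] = 59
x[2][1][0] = 86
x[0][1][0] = -32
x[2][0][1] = -5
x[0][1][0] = -32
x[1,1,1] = 42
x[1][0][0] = -7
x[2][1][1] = -9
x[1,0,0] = -7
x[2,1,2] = 59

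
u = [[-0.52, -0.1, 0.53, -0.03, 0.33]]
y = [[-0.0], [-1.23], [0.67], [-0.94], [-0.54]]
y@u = [[0.0,0.0,0.00,0.00,0.00],[0.64,0.12,-0.65,0.04,-0.41],[-0.35,-0.07,0.36,-0.02,0.22],[0.49,0.09,-0.5,0.03,-0.31],[0.28,0.05,-0.29,0.02,-0.18]]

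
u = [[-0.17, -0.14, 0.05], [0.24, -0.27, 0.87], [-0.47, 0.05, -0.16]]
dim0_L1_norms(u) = [0.88, 0.46, 1.08]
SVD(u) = [[0.02,-0.47,-0.88], [0.94,-0.29,0.17], [-0.34,-0.83,0.43]] @ diag([0.9917976654066551, 0.4387203080762886, 0.10612201550741263]) @ [[0.39, -0.28, 0.88], [0.92, 0.23, -0.33], [-0.12, 0.93, 0.34]]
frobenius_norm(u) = 1.09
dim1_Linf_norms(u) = [0.17, 0.87, 0.47]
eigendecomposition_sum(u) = [[(-0.11+0.17j), (-0.06-0.03j), (0.05+0.14j)], [0.19+0.51j, (-0.16+0.08j), (0.37+0.14j)], [-0.20-0.04j, 0.01-0.07j, (-0.12+0.09j)]] + [[-0.11-0.17j, (-0.06+0.03j), 0.05-0.14j], [0.19-0.51j, -0.16-0.08j, (0.37-0.14j)], [-0.20+0.04j, 0.01+0.07j, -0.12-0.09j]] + [[0.04-0.00j, -0.02+0.00j, -0.04-0.00j],[(-0.13+0j), 0.06-0.00j, 0.13+0.00j],[-0.08+0.00j, (0.03-0j), (0.08+0j)]]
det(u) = 0.05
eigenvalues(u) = [(-0.39+0.34j), (-0.39-0.34j), (0.17+0j)]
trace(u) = -0.60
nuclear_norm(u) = 1.54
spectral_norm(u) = 0.99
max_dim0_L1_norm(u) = 1.08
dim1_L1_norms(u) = [0.36, 1.38, 0.68]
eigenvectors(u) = [[(-0.21-0.26j),-0.21+0.26j,(-0.26+0j)], [(-0.89+0j),-0.89-0.00j,0.83+0.00j], [0.18-0.27j,(0.18+0.27j),0.50+0.00j]]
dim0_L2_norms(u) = [0.55, 0.31, 0.89]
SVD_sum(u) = [[0.01, -0.0, 0.02], [0.36, -0.26, 0.82], [-0.13, 0.09, -0.3]] + [[-0.19, -0.05, 0.07], [-0.12, -0.03, 0.04], [-0.34, -0.09, 0.12]] + [[0.01,-0.09,-0.03], [-0.00,0.02,0.01], [-0.01,0.04,0.02]]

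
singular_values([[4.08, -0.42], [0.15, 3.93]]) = [4.17, 3.86]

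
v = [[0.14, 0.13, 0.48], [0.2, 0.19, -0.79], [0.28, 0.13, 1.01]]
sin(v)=[[0.11, 0.11, 0.41], [0.24, 0.21, -0.65], [0.22, 0.1, 0.84]]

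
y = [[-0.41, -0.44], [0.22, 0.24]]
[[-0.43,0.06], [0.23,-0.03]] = y @ [[0.84, 0.05], [0.20, -0.19]]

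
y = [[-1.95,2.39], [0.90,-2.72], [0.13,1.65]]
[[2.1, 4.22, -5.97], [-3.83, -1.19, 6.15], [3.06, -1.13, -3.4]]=y@[[1.09, -2.74, 0.49],[1.77, -0.47, -2.1]]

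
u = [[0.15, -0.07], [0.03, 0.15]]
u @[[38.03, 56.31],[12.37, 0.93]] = [[4.84, 8.38], [3.00, 1.83]]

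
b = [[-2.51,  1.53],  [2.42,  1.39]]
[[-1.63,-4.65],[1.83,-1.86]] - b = [[0.88, -6.18], [-0.59, -3.25]]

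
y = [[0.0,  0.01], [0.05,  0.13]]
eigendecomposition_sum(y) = [[-0.00, 0.00], [0.00, -0.00]] + [[0.00,0.01], [0.05,0.13]]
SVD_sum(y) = [[0.00, 0.01], [0.05, 0.13]] + [[-0.00, 0.00], [0.00, -0.0]]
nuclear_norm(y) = 0.14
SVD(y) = [[-0.07, -1.0], [-1.00, 0.07]] @ diag([0.139596457860059, 0.003581752772704552]) @ [[-0.36, -0.93], [0.93, -0.36]]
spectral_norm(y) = 0.14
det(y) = -0.00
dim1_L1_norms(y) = [0.01, 0.18]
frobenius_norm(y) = 0.14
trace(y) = 0.13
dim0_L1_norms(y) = [0.05, 0.14]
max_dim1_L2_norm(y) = 0.14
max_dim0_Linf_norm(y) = 0.13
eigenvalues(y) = [-0.0, 0.13]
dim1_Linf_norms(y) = [0.01, 0.13]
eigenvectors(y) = [[-0.94, -0.07], [0.35, -1.00]]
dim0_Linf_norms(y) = [0.05, 0.13]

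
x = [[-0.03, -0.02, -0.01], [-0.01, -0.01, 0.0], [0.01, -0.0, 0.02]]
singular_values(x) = [0.04, 0.02, 0.0]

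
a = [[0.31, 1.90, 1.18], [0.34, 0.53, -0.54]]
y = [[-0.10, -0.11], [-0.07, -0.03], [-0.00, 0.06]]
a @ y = [[-0.16, -0.02],[-0.07, -0.09]]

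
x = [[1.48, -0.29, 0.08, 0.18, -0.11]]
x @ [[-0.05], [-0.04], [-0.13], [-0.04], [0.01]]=[[-0.08]]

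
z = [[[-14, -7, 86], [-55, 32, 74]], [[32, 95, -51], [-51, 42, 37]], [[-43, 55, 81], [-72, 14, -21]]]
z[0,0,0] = -14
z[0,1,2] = 74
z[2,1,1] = 14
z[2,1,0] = -72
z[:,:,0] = [[-14, -55], [32, -51], [-43, -72]]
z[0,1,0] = -55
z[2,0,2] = 81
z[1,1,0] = -51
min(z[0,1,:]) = -55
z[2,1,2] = -21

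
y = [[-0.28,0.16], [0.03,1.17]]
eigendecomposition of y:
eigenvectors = [[-1.0, -0.11], [0.02, -0.99]]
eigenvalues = [-0.28, 1.17]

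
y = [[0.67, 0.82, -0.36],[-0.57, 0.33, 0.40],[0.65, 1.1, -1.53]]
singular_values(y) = [2.25, 0.71, 0.52]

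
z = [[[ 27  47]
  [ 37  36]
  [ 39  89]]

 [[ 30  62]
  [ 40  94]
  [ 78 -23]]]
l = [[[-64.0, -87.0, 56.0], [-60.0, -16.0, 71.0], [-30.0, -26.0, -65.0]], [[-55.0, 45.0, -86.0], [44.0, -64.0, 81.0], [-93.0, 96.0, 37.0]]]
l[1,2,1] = 96.0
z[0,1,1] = 36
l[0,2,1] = -26.0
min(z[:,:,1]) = -23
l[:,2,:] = [[-30.0, -26.0, -65.0], [-93.0, 96.0, 37.0]]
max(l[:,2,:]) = 96.0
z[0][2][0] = 39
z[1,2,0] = 78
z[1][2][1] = -23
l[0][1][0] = -60.0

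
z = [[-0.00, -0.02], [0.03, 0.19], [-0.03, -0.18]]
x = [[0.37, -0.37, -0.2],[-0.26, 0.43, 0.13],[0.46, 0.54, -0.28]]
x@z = [[-0.01,  -0.04], [0.01,  0.06], [0.02,  0.14]]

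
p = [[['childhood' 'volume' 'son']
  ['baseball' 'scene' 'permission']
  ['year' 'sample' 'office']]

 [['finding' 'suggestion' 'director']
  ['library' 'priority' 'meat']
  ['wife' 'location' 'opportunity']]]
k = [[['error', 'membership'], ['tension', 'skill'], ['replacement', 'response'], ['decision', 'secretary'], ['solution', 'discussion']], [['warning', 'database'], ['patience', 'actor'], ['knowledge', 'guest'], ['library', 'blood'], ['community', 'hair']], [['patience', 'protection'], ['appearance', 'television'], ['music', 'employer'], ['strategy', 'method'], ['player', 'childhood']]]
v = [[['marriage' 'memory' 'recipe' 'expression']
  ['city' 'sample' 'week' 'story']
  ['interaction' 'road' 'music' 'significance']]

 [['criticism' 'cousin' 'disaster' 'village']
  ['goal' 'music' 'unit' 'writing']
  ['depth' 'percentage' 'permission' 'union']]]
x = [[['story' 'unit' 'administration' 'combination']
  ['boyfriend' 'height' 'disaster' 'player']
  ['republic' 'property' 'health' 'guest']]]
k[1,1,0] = 'patience'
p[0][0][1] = 'volume'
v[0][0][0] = 'marriage'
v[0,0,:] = ['marriage', 'memory', 'recipe', 'expression']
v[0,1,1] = 'sample'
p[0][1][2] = 'permission'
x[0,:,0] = ['story', 'boyfriend', 'republic']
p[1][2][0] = 'wife'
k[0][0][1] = 'membership'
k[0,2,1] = 'response'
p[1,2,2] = 'opportunity'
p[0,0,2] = 'son'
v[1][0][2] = 'disaster'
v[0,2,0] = 'interaction'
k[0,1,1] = 'skill'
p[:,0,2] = ['son', 'director']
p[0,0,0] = 'childhood'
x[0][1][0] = 'boyfriend'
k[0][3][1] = 'secretary'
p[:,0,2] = ['son', 'director']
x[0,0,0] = 'story'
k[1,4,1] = 'hair'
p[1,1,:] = ['library', 'priority', 'meat']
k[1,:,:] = [['warning', 'database'], ['patience', 'actor'], ['knowledge', 'guest'], ['library', 'blood'], ['community', 'hair']]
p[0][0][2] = 'son'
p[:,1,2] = ['permission', 'meat']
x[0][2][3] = 'guest'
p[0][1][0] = 'baseball'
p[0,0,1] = 'volume'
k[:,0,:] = [['error', 'membership'], ['warning', 'database'], ['patience', 'protection']]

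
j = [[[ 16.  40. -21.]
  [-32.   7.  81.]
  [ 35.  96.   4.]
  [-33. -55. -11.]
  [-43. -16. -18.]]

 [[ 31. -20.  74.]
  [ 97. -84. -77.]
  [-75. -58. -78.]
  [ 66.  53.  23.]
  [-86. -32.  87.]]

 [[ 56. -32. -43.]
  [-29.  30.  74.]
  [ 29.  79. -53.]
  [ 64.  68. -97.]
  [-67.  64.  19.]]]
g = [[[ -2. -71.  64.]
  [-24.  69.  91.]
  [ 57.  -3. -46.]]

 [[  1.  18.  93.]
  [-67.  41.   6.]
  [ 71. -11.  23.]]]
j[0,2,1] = 96.0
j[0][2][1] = 96.0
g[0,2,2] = -46.0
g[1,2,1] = -11.0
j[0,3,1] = -55.0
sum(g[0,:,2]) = 109.0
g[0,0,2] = 64.0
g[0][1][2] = 91.0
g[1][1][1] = 41.0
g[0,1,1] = 69.0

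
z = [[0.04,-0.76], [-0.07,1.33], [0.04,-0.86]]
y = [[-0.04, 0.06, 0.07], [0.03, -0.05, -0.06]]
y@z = [[-0.0, 0.05],  [0.00, -0.04]]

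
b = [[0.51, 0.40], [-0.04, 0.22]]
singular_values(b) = [0.66, 0.2]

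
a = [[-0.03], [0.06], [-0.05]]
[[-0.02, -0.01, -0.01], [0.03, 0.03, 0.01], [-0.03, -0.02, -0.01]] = a@[[0.57,0.43,0.19]]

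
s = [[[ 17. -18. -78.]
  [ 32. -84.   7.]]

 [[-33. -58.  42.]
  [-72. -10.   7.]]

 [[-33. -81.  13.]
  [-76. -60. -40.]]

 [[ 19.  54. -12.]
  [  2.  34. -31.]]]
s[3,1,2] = -31.0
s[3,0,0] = 19.0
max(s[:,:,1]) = 54.0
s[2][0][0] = -33.0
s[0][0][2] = -78.0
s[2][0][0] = -33.0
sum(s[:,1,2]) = -57.0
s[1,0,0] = -33.0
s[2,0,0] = -33.0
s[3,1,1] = 34.0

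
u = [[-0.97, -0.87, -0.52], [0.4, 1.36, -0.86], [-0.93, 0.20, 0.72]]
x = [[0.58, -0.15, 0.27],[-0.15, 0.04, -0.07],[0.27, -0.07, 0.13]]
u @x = [[-0.57, 0.15, -0.27],  [-0.20, 0.05, -0.10],  [-0.38, 0.1, -0.17]]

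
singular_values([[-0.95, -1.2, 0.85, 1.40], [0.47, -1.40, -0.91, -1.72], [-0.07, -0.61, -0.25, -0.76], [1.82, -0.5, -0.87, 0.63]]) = [2.96, 2.08, 1.92, 0.0]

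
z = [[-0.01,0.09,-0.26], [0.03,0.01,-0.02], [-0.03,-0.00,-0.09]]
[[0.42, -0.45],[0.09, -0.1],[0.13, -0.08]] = z@[[1.84, -2.10], [-0.98, -0.66], [-2.01, 1.57]]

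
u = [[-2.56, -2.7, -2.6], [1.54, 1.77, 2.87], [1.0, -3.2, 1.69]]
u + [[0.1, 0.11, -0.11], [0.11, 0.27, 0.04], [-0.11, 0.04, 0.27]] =[[-2.46, -2.59, -2.71], [1.65, 2.04, 2.91], [0.89, -3.16, 1.96]]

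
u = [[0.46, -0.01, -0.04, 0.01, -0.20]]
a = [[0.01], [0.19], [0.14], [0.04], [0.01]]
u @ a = [[-0.00]]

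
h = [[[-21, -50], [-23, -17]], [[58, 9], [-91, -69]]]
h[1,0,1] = 9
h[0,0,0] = -21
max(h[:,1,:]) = -17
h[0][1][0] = -23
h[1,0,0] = 58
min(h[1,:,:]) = -91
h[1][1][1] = -69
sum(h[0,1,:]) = -40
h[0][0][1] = -50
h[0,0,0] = -21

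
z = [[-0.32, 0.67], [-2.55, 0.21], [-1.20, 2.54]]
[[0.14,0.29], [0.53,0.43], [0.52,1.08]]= z@ [[-0.20, -0.14],  [0.11, 0.36]]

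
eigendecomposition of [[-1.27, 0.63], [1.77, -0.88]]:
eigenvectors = [[-0.58, -0.44], [0.81, -0.90]]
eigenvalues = [-2.15, -0.0]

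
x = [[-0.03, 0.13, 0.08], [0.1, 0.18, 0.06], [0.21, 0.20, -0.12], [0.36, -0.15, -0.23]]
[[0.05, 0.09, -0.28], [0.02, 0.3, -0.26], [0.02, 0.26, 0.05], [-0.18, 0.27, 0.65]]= x @ [[-0.47, 1.66, 0.33],[0.45, 0.31, -1.09],[-0.25, 1.22, -1.62]]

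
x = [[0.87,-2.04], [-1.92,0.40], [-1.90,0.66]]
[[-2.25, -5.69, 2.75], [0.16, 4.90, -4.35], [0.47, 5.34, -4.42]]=x @ [[0.16, -2.16, 2.18], [1.17, 1.87, -0.42]]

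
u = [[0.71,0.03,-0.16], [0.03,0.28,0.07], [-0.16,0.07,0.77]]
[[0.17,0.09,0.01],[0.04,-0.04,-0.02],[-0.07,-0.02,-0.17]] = u@[[0.22,0.13,-0.04], [0.12,-0.16,-0.01], [-0.05,0.01,-0.23]]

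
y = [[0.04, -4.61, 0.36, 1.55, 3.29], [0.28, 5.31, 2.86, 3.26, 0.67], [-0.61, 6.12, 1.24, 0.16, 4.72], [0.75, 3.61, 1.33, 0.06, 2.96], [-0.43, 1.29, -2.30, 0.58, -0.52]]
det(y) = -478.547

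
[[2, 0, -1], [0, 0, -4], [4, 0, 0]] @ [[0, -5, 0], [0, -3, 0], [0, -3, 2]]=[[0, -7, -2], [0, 12, -8], [0, -20, 0]]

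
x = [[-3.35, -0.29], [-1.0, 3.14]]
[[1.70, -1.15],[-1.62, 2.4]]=x@[[-0.45, 0.27], [-0.66, 0.85]]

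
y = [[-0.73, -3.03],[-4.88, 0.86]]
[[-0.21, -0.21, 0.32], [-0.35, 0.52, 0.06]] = y @ [[0.08, -0.09, -0.03], [0.05, 0.09, -0.10]]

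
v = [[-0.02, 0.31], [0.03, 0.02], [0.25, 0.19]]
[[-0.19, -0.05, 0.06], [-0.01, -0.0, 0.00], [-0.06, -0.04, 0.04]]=v @ [[0.22,  -0.03,  0.01], [-0.61,  -0.17,  0.2]]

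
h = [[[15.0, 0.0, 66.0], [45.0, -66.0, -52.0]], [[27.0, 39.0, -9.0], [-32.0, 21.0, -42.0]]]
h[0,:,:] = [[15.0, 0.0, 66.0], [45.0, -66.0, -52.0]]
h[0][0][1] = 0.0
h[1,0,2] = -9.0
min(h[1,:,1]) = 21.0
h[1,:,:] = [[27.0, 39.0, -9.0], [-32.0, 21.0, -42.0]]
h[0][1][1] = -66.0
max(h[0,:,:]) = 66.0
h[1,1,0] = -32.0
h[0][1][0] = 45.0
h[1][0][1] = 39.0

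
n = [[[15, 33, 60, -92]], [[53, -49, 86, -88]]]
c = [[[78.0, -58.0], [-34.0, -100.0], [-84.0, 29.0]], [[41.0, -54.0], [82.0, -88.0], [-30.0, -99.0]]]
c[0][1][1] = -100.0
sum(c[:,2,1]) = -70.0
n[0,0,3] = -92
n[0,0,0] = 15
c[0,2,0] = -84.0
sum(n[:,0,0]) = 68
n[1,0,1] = -49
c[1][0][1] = -54.0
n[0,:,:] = [[15, 33, 60, -92]]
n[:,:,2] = [[60], [86]]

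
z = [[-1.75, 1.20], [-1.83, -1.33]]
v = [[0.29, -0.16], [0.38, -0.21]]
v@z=[[-0.21, 0.56], [-0.28, 0.74]]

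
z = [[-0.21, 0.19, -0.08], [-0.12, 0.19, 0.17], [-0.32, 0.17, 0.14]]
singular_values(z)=[0.52, 0.19, 0.1]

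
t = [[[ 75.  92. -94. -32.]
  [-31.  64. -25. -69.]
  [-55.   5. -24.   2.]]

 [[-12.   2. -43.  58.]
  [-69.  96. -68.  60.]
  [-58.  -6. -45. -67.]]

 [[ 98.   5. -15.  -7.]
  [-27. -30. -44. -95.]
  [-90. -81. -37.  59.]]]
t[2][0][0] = 98.0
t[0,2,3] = 2.0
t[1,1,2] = -68.0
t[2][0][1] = 5.0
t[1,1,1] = 96.0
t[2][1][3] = -95.0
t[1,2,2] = -45.0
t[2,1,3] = -95.0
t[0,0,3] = -32.0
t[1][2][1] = -6.0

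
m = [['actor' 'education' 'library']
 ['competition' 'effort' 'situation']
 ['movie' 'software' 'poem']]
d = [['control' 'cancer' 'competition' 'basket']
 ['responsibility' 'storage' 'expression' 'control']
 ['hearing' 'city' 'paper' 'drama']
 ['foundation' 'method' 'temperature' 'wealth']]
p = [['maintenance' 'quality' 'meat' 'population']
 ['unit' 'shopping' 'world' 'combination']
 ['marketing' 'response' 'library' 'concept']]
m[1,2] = 'situation'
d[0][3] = 'basket'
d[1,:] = ['responsibility', 'storage', 'expression', 'control']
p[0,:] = ['maintenance', 'quality', 'meat', 'population']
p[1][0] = 'unit'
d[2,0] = 'hearing'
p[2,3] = 'concept'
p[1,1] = 'shopping'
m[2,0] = 'movie'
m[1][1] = 'effort'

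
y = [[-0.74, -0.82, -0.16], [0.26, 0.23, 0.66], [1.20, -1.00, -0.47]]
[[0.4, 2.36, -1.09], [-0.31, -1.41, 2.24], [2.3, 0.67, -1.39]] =y@ [[0.81,-1.20,0.38], [-1.14,-1.58,0.38], [-0.39,-1.12,3.11]]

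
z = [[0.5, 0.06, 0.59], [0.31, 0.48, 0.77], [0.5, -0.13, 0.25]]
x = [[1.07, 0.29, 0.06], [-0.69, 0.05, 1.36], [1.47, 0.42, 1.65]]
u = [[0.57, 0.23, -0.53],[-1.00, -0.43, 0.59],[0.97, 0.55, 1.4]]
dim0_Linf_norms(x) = [1.47, 0.42, 1.65]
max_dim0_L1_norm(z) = 1.61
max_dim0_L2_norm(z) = 1.0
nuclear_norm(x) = 4.16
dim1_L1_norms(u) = [1.33, 2.02, 2.92]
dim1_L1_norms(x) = [1.42, 2.1, 3.54]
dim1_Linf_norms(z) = [0.59, 0.77, 0.5]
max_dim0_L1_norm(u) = 2.54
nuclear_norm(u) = 3.27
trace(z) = 1.23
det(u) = -0.00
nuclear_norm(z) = 1.83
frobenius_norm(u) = 2.32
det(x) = 0.37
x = u + z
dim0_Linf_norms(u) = [1.0, 0.55, 1.4]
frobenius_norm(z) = 1.36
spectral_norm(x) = 2.45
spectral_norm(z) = 1.26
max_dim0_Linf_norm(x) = 1.65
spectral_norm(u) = 1.82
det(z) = -0.04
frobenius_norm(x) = 2.94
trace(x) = 2.77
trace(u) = 1.54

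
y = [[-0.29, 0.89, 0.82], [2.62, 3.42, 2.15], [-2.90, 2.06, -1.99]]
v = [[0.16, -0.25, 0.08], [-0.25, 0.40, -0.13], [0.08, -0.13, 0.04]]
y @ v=[[-0.2, 0.32, -0.11], [-0.26, 0.43, -0.15], [-1.14, 1.81, -0.58]]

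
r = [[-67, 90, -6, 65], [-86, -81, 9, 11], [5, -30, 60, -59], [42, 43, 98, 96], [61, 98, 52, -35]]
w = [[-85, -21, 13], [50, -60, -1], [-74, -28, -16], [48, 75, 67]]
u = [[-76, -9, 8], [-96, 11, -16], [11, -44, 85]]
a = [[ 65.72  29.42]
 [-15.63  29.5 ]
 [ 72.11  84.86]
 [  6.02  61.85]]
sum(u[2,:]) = 52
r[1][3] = 11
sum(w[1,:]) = -11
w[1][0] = 50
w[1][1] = -60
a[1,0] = -15.63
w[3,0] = 48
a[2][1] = 84.86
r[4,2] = 52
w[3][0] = 48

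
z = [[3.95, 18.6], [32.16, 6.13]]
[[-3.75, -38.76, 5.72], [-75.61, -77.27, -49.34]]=z@[[-2.41, -2.09, -1.66], [0.31, -1.64, 0.66]]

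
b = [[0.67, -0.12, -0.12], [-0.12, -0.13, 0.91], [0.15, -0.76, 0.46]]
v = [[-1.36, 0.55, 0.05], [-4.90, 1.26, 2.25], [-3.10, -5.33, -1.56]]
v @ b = [[-0.97, 0.05, 0.69], [-3.1, -1.29, 2.77], [-1.67, 2.25, -5.2]]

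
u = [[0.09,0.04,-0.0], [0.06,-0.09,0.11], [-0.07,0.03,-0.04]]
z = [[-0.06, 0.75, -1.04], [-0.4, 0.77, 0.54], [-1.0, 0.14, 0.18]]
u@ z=[[-0.02,0.10,-0.07], [-0.08,-0.01,-0.09], [0.03,-0.04,0.08]]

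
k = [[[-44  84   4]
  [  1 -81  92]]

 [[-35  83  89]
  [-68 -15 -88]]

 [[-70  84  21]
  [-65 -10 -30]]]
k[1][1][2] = -88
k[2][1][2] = -30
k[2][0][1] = 84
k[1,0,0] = -35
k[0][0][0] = -44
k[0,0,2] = 4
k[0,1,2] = 92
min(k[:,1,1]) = -81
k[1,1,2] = -88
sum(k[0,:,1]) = 3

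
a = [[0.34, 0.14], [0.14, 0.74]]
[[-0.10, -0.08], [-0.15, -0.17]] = a@[[-0.24, -0.14],[-0.16, -0.20]]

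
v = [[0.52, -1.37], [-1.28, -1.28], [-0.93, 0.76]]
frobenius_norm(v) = 2.62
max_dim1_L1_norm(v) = 2.56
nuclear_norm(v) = 3.69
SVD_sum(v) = [[-0.2, -1.25], [-0.23, -1.45], [0.1, 0.59]] + [[0.72, -0.12], [-1.05, 0.17], [-1.03, 0.17]]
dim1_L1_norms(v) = [1.89, 2.56, 1.69]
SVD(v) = [[-0.62, 0.44], [-0.72, -0.64], [0.30, -0.63]] @ diag([2.0318388020328584, 1.6547601284034132]) @ [[0.16, 0.99], [0.99, -0.16]]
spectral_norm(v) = 2.03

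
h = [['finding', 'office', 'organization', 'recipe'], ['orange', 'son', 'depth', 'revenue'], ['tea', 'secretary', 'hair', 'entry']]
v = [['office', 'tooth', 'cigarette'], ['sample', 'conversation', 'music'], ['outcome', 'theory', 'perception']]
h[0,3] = 'recipe'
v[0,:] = ['office', 'tooth', 'cigarette']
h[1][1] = 'son'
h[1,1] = 'son'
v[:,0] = ['office', 'sample', 'outcome']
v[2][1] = 'theory'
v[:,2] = ['cigarette', 'music', 'perception']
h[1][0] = 'orange'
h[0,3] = 'recipe'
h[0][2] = 'organization'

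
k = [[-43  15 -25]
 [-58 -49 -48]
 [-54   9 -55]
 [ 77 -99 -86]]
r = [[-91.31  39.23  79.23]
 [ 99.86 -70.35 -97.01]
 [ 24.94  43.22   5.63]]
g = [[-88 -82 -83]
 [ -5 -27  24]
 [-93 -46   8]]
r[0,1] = 39.23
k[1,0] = -58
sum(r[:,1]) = 12.100000000000001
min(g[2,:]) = -93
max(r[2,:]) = 43.22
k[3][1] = -99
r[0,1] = 39.23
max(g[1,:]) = 24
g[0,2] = -83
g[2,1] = -46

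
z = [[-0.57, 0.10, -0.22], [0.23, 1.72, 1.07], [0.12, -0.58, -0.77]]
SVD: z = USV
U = [[-0.04, -0.99, 0.16],[0.91, 0.03, 0.41],[-0.41, 0.17, 0.9]]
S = [2.23, 0.62, 0.37]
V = [[0.08,0.81,0.58], [0.95,-0.24,0.19], [0.29,0.54,-0.79]]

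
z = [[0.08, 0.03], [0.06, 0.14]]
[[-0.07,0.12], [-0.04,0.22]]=z@ [[-0.93, 1.11], [0.14, 1.12]]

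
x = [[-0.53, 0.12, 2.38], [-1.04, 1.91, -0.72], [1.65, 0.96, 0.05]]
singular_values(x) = [2.59, 2.16, 1.86]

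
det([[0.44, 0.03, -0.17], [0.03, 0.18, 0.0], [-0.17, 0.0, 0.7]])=0.050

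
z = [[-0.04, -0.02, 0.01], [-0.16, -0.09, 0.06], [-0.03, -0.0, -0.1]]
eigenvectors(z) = [[0.44+0.00j, (-0.22-0.01j), -0.22+0.01j], [(-0.89+0j), (-0.92+0j), (-0.92-0j)], [(-0.13+0j), -0.22-0.25j, -0.22+0.25j]]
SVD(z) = [[-0.23, 0.05, -0.97], [-0.97, 0.03, 0.23], [0.04, 1.00, 0.04]] @ diag([0.19854858555413046, 0.10428910687609622, 0.0014971177109064765]) @ [[0.82, 0.46, -0.33], [-0.35, -0.03, -0.94], [0.45, -0.89, -0.13]]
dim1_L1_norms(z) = [0.07, 0.31, 0.13]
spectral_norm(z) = 0.20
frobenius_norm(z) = 0.22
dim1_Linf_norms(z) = [0.04, 0.16, 0.1]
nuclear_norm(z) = 0.30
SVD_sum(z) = [[-0.04,-0.02,0.01],[-0.16,-0.09,0.06],[0.01,0.00,-0.00]] + [[-0.0, -0.00, -0.00], [-0.00, -0.0, -0.00], [-0.04, -0.00, -0.10]] + [[-0.0, 0.00, 0.0],[0.00, -0.00, -0.00],[0.00, -0.00, -0.0]]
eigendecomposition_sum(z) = [[-0.00+0.00j,-0j,-0j], [-0j,(-0+0j),-0.00+0.00j], [0.00-0.00j,-0.00+0.00j,(-0+0j)]] + [[(-0.02-0j), -0.01-0.01j, 0.05j], [(-0.08-0.01j), -0.04-0.04j, 0.03+0.21j], [-0.02-0.03j, 0.00-0.02j, (-0.05+0.06j)]] + [[(-0.02+0j),  (-0.01+0.01j),  0.00-0.05j], [(-0.08+0.01j),  -0.04+0.04j,  (0.03-0.21j)], [-0.02+0.03j,  0.02j,  -0.05-0.06j]]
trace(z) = -0.23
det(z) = -0.00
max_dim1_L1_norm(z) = 0.31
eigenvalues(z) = [(-0+0j), (-0.11+0.01j), (-0.11-0.01j)]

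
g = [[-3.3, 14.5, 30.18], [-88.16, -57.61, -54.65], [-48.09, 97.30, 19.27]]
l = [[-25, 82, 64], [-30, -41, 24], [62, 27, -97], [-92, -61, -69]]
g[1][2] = -54.65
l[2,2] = -97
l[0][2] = 64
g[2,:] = [-48.09, 97.3, 19.27]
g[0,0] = -3.3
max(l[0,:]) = 82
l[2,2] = -97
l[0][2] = 64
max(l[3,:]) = -61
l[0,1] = 82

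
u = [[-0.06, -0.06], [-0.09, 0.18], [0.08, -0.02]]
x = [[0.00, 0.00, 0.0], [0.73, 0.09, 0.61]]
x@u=[[0.0, 0.0], [-0.0, -0.04]]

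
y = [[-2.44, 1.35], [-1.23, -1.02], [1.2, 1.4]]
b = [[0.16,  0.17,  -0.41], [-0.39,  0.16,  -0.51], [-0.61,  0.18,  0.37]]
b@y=[[-1.09, -0.53], [0.14, -1.40], [1.71, -0.49]]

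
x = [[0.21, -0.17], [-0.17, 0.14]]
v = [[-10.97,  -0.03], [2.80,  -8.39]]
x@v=[[-2.78, 1.42], [2.26, -1.17]]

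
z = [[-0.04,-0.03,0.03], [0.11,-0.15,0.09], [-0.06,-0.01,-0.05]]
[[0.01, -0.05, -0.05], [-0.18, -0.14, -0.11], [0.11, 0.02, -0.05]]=z @[[-0.99, 0.16, 0.49], [-0.07, 0.62, 1.22], [-0.96, -0.76, 0.19]]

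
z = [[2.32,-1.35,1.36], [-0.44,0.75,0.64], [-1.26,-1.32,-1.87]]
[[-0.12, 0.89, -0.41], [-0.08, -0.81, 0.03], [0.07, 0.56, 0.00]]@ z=[[-0.15,1.37,1.17],  [0.13,-0.54,-0.68],  [-0.08,0.33,0.45]]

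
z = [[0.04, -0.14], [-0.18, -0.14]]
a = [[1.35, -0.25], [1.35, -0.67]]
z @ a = [[-0.14, 0.08], [-0.43, 0.14]]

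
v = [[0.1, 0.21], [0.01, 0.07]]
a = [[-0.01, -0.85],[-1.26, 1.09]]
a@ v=[[-0.01, -0.06], [-0.12, -0.19]]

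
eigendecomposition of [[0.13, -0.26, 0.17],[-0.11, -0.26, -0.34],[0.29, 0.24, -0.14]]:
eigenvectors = [[(-0.86+0j), (-0.36+0.14j), (-0.36-0.14j)], [0.37+0.00j, 0.01+0.64j, 0.01-0.64j], [-0.35+0.00j, 0.67+0.00j, 0.67-0.00j]]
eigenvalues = [(0.31+0j), (-0.29+0.29j), (-0.29-0.29j)]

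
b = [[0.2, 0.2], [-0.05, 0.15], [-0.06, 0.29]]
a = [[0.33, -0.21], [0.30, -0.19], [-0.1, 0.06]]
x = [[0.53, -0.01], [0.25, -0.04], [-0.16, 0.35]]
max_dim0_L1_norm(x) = 0.94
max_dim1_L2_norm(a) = 0.39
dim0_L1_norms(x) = [0.94, 0.4]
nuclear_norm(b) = 0.60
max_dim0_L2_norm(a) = 0.46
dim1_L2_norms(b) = [0.28, 0.16, 0.3]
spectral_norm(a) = 0.54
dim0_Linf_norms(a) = [0.33, 0.21]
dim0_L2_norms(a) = [0.46, 0.29]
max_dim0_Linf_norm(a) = 0.33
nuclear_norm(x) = 0.95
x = a + b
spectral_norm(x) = 0.62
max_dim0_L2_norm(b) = 0.38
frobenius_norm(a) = 0.54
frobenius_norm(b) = 0.44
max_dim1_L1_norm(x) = 0.54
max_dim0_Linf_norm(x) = 0.53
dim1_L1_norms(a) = [0.54, 0.49, 0.16]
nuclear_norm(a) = 0.54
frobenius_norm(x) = 0.70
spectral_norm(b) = 0.39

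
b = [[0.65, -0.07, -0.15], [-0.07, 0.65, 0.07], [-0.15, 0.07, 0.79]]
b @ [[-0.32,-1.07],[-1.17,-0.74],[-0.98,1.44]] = [[0.02, -0.86], [-0.81, -0.31], [-0.81, 1.25]]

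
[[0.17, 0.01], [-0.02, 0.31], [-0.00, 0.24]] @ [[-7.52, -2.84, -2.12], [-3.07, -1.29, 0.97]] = [[-1.31, -0.50, -0.35], [-0.80, -0.34, 0.34], [-0.74, -0.31, 0.23]]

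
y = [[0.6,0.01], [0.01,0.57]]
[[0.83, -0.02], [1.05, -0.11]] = y @ [[1.35,-0.03],[1.82,-0.19]]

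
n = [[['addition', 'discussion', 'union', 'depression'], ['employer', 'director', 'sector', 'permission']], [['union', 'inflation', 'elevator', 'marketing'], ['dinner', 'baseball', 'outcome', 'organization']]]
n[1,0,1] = 'inflation'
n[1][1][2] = 'outcome'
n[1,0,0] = 'union'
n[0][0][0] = 'addition'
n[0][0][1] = 'discussion'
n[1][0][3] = 'marketing'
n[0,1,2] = 'sector'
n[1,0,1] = 'inflation'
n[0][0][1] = 'discussion'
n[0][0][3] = 'depression'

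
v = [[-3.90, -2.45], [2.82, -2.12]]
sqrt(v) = [[-0.00, -1.84], [2.12, 1.33]]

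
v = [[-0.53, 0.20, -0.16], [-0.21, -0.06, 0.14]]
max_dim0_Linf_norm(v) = 0.53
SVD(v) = [[-0.97, -0.25], [-0.25, 0.97]] @ diag([0.605210151428602, 0.21799236823285545]) @ [[0.93,-0.3,0.20], [-0.33,-0.5,0.80]]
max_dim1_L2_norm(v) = 0.59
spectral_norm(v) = 0.61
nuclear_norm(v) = 0.82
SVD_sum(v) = [[-0.55, 0.17, -0.12], [-0.14, 0.04, -0.03]] + [[0.02, 0.03, -0.04], [-0.07, -0.1, 0.17]]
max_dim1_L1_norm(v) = 0.89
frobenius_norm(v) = 0.64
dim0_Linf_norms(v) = [0.53, 0.2, 0.16]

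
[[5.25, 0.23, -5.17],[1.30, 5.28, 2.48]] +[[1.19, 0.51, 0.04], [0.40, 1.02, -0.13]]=[[6.44, 0.74, -5.13], [1.70, 6.3, 2.35]]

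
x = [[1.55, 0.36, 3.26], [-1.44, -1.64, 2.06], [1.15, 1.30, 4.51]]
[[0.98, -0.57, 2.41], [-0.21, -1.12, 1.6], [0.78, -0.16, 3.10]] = x @[[0.46, -0.15, 0.1],[-0.15, 0.60, -0.17],[0.1, -0.17, 0.71]]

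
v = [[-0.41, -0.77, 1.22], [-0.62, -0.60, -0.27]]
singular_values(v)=[1.53, 0.85]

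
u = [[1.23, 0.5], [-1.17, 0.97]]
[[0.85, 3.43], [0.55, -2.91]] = u@[[0.31,2.69], [0.94,0.24]]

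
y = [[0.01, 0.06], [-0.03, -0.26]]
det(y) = -0.00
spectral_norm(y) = 0.27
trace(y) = -0.25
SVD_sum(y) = [[0.01, 0.06],[-0.03, -0.26]] + [[0.0, -0.0], [0.00, -0.00]]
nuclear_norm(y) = 0.27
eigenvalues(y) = [0.0, -0.25]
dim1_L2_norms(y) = [0.06, 0.26]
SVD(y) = [[-0.23, 0.97], [0.97, 0.23]] @ diag([0.26868407962792545, 0.002977474516197028]) @ [[-0.12,-0.99],  [0.99,-0.12]]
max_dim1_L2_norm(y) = 0.26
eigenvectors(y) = [[0.99,-0.22], [-0.11,0.97]]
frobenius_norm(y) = 0.27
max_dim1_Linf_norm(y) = 0.26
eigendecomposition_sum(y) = [[0.00, 0.0], [-0.0, -0.0]] + [[0.01,0.06], [-0.03,-0.26]]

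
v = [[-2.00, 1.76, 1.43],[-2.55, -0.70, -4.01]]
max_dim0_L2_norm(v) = 4.26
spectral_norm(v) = 4.83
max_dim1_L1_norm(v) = 7.26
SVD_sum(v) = [[0.3, 0.12, 0.54], [-2.25, -0.92, -4.13]] + [[-2.3, 1.64, 0.89], [-0.30, 0.22, 0.12]]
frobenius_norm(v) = 5.68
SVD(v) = [[-0.13, 0.99], [0.99, 0.13]] @ diag([4.828903152921648, 2.982749459760804]) @ [[-0.47, -0.19, -0.86], [-0.78, 0.55, 0.30]]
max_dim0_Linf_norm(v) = 4.01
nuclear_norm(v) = 7.81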